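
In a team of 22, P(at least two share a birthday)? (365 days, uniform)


P(all different) = Π(365-i)/365 for i=0..21
= 0.524305
P(match) = 1 - 0.524305 = 0.475695

P ≈ 0.4757 ≈ 47.57%


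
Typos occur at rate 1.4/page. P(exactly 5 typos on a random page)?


Poisson(λ=1.4): P(X=5) = e^(-λ)×λ^k/k!
= e^(-1.4) × 1.4^5 / 5!
≈ 0.2465969639 × 5.37824 / 120 ≈ 0.011052

P(X=5) ≈ 0.011052 ≈ 1.11%


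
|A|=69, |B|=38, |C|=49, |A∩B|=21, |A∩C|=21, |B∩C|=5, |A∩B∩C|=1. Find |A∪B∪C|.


|A∪B∪C| = 69+38+49-21-21-5+1 = 110

|A∪B∪C| = 110


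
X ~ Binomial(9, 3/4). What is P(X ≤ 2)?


P(X ≤ 2) = Σ P(X=i) for i=0..2
P(X=0) = 1/262144
P(X=1) = 27/262144
P(X=2) = 81/65536
Sum = 11/8192

P(X ≤ 2) = 11/8192 ≈ 0.13%


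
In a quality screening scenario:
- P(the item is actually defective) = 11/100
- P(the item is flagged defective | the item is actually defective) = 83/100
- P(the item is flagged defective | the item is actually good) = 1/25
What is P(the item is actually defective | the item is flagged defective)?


Using Bayes' theorem:
P(A|B) = P(B|A)·P(A) / P(B)

P(the item is flagged defective) = 83/100 × 11/100 + 1/25 × 89/100
= 913/10000 + 89/2500 = 1269/10000

P(the item is actually defective|the item is flagged defective) = (913/10000) / (1269/10000) = 913/1269

P(the item is actually defective|the item is flagged defective) = 913/1269 ≈ 71.95%


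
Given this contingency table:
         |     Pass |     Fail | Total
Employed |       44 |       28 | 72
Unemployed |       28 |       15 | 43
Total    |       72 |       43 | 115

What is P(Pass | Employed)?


P(Pass | Employed) = 44/(44+28) = 44/72 = 11/18

P(Pass|Employed) = 11/18 ≈ 61.11%


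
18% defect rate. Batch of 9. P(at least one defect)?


P(all good) = (41/50)^9 = 327381934393961/1953125000000000
P(≥1 defect) = 1625743065606039/1953125000000000

P = 1625743065606039/1953125000000000 ≈ 83.24%


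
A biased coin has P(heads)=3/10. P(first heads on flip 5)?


Geometric: P(X=5) = (1-p)^(k-1)×p = (7/10)^4×3/10 = 7203/100000

P(X=5) = 7203/100000 ≈ 7.20%


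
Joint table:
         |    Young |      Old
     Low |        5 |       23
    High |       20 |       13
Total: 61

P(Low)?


P(Low) = (5+23)/61 = 28/61

P(Low) = 28/61 ≈ 45.90%


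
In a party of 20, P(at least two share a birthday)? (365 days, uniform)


P(all different) = Π(365-i)/365 for i=0..19
= 0.588562
P(match) = 1 - 0.588562 = 0.411438

P ≈ 0.4114 ≈ 41.14%


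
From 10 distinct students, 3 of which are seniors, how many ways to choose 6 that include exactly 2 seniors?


Choose 2 of the 3 seniors and 4 of the other 7 students:
C(3,2)×C(7,4) = 3×35 = 105

105


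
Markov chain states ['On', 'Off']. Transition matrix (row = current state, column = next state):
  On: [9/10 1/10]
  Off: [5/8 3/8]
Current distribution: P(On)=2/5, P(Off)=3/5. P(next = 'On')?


P(next=On) = Σᵢ P(now=i)×P(i→On)
= 2/5×9/10 + 3/5×5/8
= 9/25 + 3/8 = 147/200

P = 147/200 ≈ 0.7350


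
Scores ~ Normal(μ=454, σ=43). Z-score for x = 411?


z = (x - μ)/σ = (411 - 454)/43 = -1.0

z = -1.0


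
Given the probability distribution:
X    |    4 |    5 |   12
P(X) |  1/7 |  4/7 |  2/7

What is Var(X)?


E[X] = 48/7
E[X²] = 404/7
Var(X) = E[X²] - (E[X])² = 404/7 - 2304/49 = 524/49

Var(X) = 524/49 ≈ 10.6939


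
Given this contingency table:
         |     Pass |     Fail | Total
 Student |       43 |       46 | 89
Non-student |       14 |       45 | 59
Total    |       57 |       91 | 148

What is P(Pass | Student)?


P(Pass | Student) = 43/(43+46) = 43/89

P(Pass|Student) = 43/89 ≈ 48.31%


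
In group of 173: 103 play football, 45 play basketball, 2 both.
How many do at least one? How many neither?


|A∪B| = 103+45-2 = 146
Neither = 173-146 = 27

At least one: 146; Neither: 27


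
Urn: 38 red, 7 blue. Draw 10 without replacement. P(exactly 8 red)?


Hypergeometric: C(38,8)×C(7,2)/C(45,10)
= 48903492×21/3190187286 = 7378/22919

P(X=8) = 7378/22919 ≈ 32.19%


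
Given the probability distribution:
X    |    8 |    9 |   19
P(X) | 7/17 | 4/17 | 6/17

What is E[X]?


E[X] = Σ x·P(X=x)
= (8)×(7/17) + (9)×(4/17) + (19)×(6/17)
= 206/17

E[X] = 206/17


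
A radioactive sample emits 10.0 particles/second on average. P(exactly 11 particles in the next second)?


Poisson(λ=10.0): P(X=11) = e^(-λ)×λ^k/k!
= e^(-10.0) × 10.0^11 / 11!
≈ 4.539992976e-05 × 100000000000 / 39916800 ≈ 0.113736

P(X=11) ≈ 0.113736 ≈ 11.37%


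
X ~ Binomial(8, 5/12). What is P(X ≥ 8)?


P(X ≥ 8) = Σ P(X=i) for i=8..8
P(X=8) = 390625/429981696
Sum = 390625/429981696

P(X ≥ 8) = 390625/429981696 ≈ 0.09%


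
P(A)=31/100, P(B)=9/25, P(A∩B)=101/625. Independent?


P(A)×P(B) = 279/2500
P(A∩B) = 101/625
Not equal → NOT independent

No, not independent


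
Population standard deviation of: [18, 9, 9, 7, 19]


Mean = 62/5
  (18-62/5)²=784/25
  (9-62/5)²=289/25
  (9-62/5)²=289/25
  (7-62/5)²=729/25
  (19-62/5)²=1089/25
Σ(x-μ)² = 636/5
σ² = (636/5)/5 = 636/25

σ = √(636/25) ≈ 5.0438


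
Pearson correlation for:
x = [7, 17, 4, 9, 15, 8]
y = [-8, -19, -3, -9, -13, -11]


n=6, Σx=60, Σy=-63, Σxy=-755, Σx²=724, Σy²=805
r = (6×(-755) - 60×(-63))/√((6×724 - 60²)(6×805 - (-63)²))
= -750/√(744×861) = -750/√640584 ≈ -750/800.3649 ≈ -0.9371

r ≈ -0.9371


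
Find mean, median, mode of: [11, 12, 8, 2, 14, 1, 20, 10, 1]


Sorted: [1, 1, 2, 8, 10, 11, 12, 14, 20]
Mean = 79/9
Median = 10
Freq: {11: 1, 12: 1, 8: 1, 2: 1, 14: 1, 1: 2, 20: 1, 10: 1}
Mode: [1]

Mean=79/9, Median=10, Mode=1


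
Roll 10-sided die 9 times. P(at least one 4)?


P(no 4)^9 = (9/10)^9 = 387420489/1000000000
P(≥1) = 1 - 387420489/1000000000 = 612579511/1000000000

P = 612579511/1000000000 ≈ 61.26%


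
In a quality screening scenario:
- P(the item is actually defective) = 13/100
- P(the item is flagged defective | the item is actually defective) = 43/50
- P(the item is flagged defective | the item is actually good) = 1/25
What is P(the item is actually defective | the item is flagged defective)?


Using Bayes' theorem:
P(A|B) = P(B|A)·P(A) / P(B)

P(the item is flagged defective) = 43/50 × 13/100 + 1/25 × 87/100
= 559/5000 + 87/2500 = 733/5000

P(the item is actually defective|the item is flagged defective) = (559/5000) / (733/5000) = 559/733

P(the item is actually defective|the item is flagged defective) = 559/733 ≈ 76.26%


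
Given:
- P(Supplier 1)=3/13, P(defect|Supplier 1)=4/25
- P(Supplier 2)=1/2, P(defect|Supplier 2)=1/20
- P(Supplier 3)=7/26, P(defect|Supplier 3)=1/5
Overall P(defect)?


P(B) = Σ P(B|Aᵢ)×P(Aᵢ)
  4/25×3/13 = 12/325
  1/20×1/2 = 1/40
  1/5×7/26 = 7/130
Sum = 301/2600

P(defect) = 301/2600 ≈ 11.58%


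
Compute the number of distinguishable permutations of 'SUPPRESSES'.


Letters: 10, freq: {'S': 4, 'U': 1, 'P': 2, 'R': 1, 'E': 2}
10!/(4!×1!×2!×1!×2!) = 3628800/96 = 37800

37800


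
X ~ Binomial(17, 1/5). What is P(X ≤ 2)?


P(X ≤ 2) = Σ P(X=i) for i=0..2
P(X=0) = 17179869184/762939453125
P(X=1) = 73014444032/762939453125
P(X=2) = 146028888064/762939453125
Sum = 47244640256/152587890625

P(X ≤ 2) = 47244640256/152587890625 ≈ 30.96%


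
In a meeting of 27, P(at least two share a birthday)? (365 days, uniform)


P(all different) = Π(365-i)/365 for i=0..26
= 0.373141
P(match) = 1 - 0.373141 = 0.626859

P ≈ 0.6269 ≈ 62.69%


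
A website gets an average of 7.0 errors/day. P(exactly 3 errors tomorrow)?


Poisson(λ=7.0): P(X=3) = e^(-λ)×λ^k/k!
= e^(-7.0) × 7.0^3 / 3!
≈ 0.0009118819656 × 343 / 6 ≈ 0.052129

P(X=3) ≈ 0.052129 ≈ 5.21%


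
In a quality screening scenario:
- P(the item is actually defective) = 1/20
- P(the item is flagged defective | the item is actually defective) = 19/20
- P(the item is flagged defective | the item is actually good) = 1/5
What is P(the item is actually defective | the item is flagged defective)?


Using Bayes' theorem:
P(A|B) = P(B|A)·P(A) / P(B)

P(the item is flagged defective) = 19/20 × 1/20 + 1/5 × 19/20
= 19/400 + 19/100 = 19/80

P(the item is actually defective|the item is flagged defective) = (19/400) / (19/80) = 1/5

P(the item is actually defective|the item is flagged defective) = 1/5 ≈ 20.00%


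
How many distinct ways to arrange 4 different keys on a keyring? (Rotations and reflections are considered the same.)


Free circular arrangements: rotations and reflections both identified.
(n-1)!/2 = 3!/2 = 6/2 = 3

3


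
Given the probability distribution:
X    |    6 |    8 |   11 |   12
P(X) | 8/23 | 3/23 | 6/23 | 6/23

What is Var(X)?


E[X] = 210/23
E[X²] = 90
Var(X) = E[X²] - (E[X])² = 90 - 44100/529 = 3510/529

Var(X) = 3510/529 ≈ 6.6352


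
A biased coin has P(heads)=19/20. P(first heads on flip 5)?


Geometric: P(X=5) = (1-p)^(k-1)×p = (1/20)^4×19/20 = 19/3200000

P(X=5) = 19/3200000 ≈ 0.00%


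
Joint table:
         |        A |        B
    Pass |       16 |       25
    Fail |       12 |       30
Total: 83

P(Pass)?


P(Pass) = (16+25)/83 = 41/83

P(Pass) = 41/83 ≈ 49.40%


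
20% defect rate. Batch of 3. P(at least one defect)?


P(all good) = (4/5)^3 = 64/125
P(≥1 defect) = 61/125

P = 61/125 ≈ 48.80%


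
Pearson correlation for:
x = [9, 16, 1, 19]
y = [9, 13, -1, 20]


n=4, Σx=45, Σy=41, Σxy=668, Σx²=699, Σy²=651
r = (4×668 - 45×41)/√((4×699 - 45²)(4×651 - 41²))
= 827/√(771×923) = 827/√711633 ≈ 827/843.5834 ≈ 0.9803

r ≈ 0.9803


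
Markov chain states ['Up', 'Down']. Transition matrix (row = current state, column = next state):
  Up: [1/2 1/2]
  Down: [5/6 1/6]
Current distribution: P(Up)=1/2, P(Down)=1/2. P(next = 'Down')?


P(next=Down) = Σᵢ P(now=i)×P(i→Down)
= 1/2×1/2 + 1/2×1/6
= 1/4 + 1/12 = 1/3

P = 1/3 ≈ 0.3333


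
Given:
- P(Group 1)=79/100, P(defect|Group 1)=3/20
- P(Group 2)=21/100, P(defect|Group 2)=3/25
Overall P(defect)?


P(B) = Σ P(B|Aᵢ)×P(Aᵢ)
  3/20×79/100 = 237/2000
  3/25×21/100 = 63/2500
Sum = 1437/10000

P(defect) = 1437/10000 ≈ 14.37%


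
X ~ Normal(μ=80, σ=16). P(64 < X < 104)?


z₁=(64-80)/16=-1.0, z₂=(104-80)/16=1.5
P = Φ(1.5) - Φ(-1.0) = 0.933193 - 0.158655 = 0.774538 ≈ 0.7745

P(64 < X < 104) ≈ 0.7745


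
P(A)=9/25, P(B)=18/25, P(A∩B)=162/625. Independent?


P(A)×P(B) = 162/625
P(A∩B) = 162/625
Equal ✓ → Independent

Yes, independent


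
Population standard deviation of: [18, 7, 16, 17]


Mean = 58/4 = 29/2
  (18-29/2)²=49/4
  (7-29/2)²=225/4
  (16-29/2)²=9/4
  (17-29/2)²=25/4
Σ(x-μ)² = 77
σ² = 77/4

σ = √(77/4) ≈ 4.3875


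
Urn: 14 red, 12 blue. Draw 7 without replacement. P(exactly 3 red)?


Hypergeometric: C(14,3)×C(12,4)/C(26,7)
= 364×495/657800 = 63/230

P(X=3) = 63/230 ≈ 27.39%


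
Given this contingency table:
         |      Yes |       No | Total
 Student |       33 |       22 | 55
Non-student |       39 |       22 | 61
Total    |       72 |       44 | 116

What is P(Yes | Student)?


P(Yes | Student) = 33/(33+22) = 33/55 = 3/5

P(Yes|Student) = 3/5 ≈ 60.00%


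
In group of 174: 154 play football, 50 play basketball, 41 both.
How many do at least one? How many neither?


|A∪B| = 154+50-41 = 163
Neither = 174-163 = 11

At least one: 163; Neither: 11


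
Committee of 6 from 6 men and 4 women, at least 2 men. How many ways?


Count by #men:
  2M,4W: C(6,2)×C(4,4)=15
  3M,3W: C(6,3)×C(4,3)=80
  4M,2W: C(6,4)×C(4,2)=90
  5M,1W: C(6,5)×C(4,1)=24
  6M,0W: C(6,6)×C(4,0)=1
Total = 210

210


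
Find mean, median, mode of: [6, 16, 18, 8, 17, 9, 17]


Sorted: [6, 8, 9, 16, 17, 17, 18]
Mean = 91/7 = 13
Median = 16
Freq: {6: 1, 16: 1, 18: 1, 8: 1, 17: 2, 9: 1}
Mode: [17]

Mean=13, Median=16, Mode=17


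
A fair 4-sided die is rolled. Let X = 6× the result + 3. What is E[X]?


E[die] = (1+4)/2 = 5/2
E[X] = 6×5/2 + 3 = 18

E[X] = 18


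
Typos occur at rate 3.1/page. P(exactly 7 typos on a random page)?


Poisson(λ=3.1): P(X=7) = e^(-λ)×λ^k/k!
= e^(-3.1) × 3.1^7 / 7!
≈ 0.04504920239 × 2751.2614111 / 5040 ≈ 0.024592

P(X=7) ≈ 0.024592 ≈ 2.46%


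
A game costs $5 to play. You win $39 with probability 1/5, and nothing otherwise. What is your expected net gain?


E[gain] = (39-5)×1/5 + (-5)×4/5
= 34/5 - 4 = 14/5

Expected net gain = $14/5 ≈ $2.80


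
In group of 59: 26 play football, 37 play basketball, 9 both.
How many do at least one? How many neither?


|A∪B| = 26+37-9 = 54
Neither = 59-54 = 5

At least one: 54; Neither: 5


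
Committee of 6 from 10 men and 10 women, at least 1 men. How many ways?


Count by #men:
  1M,5W: C(10,1)×C(10,5)=2520
  2M,4W: C(10,2)×C(10,4)=9450
  3M,3W: C(10,3)×C(10,3)=14400
  4M,2W: C(10,4)×C(10,2)=9450
  5M,1W: C(10,5)×C(10,1)=2520
  6M,0W: C(10,6)×C(10,0)=210
Total = 38550

38550


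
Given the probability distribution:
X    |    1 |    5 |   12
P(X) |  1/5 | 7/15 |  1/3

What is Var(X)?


E[X] = 98/15
E[X²] = 898/15
Var(X) = E[X²] - (E[X])² = 898/15 - 9604/225 = 3866/225

Var(X) = 3866/225 ≈ 17.1822


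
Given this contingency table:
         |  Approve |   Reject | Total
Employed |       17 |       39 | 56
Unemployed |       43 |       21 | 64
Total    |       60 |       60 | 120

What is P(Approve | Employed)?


P(Approve | Employed) = 17/(17+39) = 17/56

P(Approve|Employed) = 17/56 ≈ 30.36%


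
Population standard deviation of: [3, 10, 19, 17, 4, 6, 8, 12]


Mean = 79/8
  (3-79/8)²=3025/64
  (10-79/8)²=1/64
  (19-79/8)²=5329/64
  (17-79/8)²=3249/64
  (4-79/8)²=2209/64
  (6-79/8)²=961/64
  (8-79/8)²=225/64
  (12-79/8)²=289/64
Σ(x-μ)² = 1911/8
σ² = (1911/8)/8 = 1911/64

σ = √(1911/64) ≈ 5.4644


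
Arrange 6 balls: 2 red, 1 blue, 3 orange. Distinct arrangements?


6!/(2!×1!×3!) = 60

60


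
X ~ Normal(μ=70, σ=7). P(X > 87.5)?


z = (87.5-70)/7 = 2.5
P(X > 87.5) = 1 - P(Z ≤ 2.5) = 1 - 0.9938 = 0.0062

P(X > 87.5) ≈ 0.0062


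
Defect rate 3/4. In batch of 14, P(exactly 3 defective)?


Binomial: P(X=3) = C(14,3)×p^3×(1-p)^11
= 364 × 27/64 × 1/4194304 = 2457/67108864

P(X=3) = 2457/67108864 ≈ 0.00%


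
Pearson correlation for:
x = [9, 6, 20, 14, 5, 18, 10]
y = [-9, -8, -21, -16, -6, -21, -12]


n=7, Σx=82, Σy=-93, Σxy=-1301, Σx²=1162, Σy²=1463
r = (7×(-1301) - 82×(-93))/√((7×1162 - 82²)(7×1463 - (-93)²))
= -1481/√(1410×1592) = -1481/√2244720 ≈ -1481/1498.2390 ≈ -0.9885

r ≈ -0.9885


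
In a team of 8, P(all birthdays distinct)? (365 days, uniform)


P(all different) = Π(365-i)/365 for i=0..7
= (365/365)×(364/365)×...×(358/365)
= 0.925665

P ≈ 0.9257 ≈ 92.57%


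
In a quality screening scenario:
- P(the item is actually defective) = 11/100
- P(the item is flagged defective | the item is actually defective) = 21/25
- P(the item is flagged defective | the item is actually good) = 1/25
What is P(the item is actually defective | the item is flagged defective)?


Using Bayes' theorem:
P(A|B) = P(B|A)·P(A) / P(B)

P(the item is flagged defective) = 21/25 × 11/100 + 1/25 × 89/100
= 231/2500 + 89/2500 = 16/125

P(the item is actually defective|the item is flagged defective) = (231/2500) / (16/125) = 231/320

P(the item is actually defective|the item is flagged defective) = 231/320 ≈ 72.19%


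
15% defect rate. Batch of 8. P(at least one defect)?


P(all good) = (17/20)^8 = 6975757441/25600000000
P(≥1 defect) = 18624242559/25600000000

P = 18624242559/25600000000 ≈ 72.75%


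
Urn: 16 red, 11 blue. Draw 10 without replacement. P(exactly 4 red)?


Hypergeometric: C(16,4)×C(11,6)/C(27,10)
= 1820×462/8436285 = 392/3933

P(X=4) = 392/3933 ≈ 9.97%


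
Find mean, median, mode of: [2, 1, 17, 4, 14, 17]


Sorted: [1, 2, 4, 14, 17, 17]
Mean = 55/6
Median = 9
Freq: {2: 1, 1: 1, 17: 2, 4: 1, 14: 1}
Mode: [17]

Mean=55/6, Median=9, Mode=17


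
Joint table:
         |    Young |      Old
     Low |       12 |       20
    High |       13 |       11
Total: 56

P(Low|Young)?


P(Low|Young) = 12/(12+13) = 12/25

P = 12/25 ≈ 48.00%


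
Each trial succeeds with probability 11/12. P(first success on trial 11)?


Geometric: P(X=11) = (1-p)^(k-1)×p = (1/12)^10×11/12 = 11/743008370688

P(X=11) = 11/743008370688 ≈ 0.00%


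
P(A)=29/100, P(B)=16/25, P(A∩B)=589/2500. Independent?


P(A)×P(B) = 116/625
P(A∩B) = 589/2500
Not equal → NOT independent

No, not independent


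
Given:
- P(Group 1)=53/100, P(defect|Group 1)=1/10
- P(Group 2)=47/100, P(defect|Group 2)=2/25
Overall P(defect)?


P(B) = Σ P(B|Aᵢ)×P(Aᵢ)
  1/10×53/100 = 53/1000
  2/25×47/100 = 47/1250
Sum = 453/5000

P(defect) = 453/5000 ≈ 9.06%


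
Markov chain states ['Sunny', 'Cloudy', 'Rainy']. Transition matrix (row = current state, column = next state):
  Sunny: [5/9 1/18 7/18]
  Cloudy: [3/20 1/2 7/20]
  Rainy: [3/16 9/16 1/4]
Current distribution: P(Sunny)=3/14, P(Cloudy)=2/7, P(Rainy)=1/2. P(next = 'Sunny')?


P(next=Sunny) = Σᵢ P(now=i)×P(i→Sunny)
= 3/14×5/9 + 2/7×3/20 + 1/2×3/16
= 5/42 + 3/70 + 3/32 = 859/3360

P = 859/3360 ≈ 0.2557


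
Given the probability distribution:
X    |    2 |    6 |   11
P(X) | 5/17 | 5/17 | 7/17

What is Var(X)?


E[X] = 117/17
E[X²] = 1047/17
Var(X) = E[X²] - (E[X])² = 1047/17 - 13689/289 = 4110/289

Var(X) = 4110/289 ≈ 14.2215


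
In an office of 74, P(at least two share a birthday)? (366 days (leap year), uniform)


P(all different) = Π(366-i)/366 for i=0..73
= 0.000360
P(match) = 1 - 0.000360 = 0.999640

P ≈ 0.9996 ≈ 99.96%


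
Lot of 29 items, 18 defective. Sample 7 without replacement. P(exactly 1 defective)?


Hypergeometric: C(18,1)×C(11,6)/C(29,7)
= 18×462/1560780 = 231/43355

P(X=1) = 231/43355 ≈ 0.53%


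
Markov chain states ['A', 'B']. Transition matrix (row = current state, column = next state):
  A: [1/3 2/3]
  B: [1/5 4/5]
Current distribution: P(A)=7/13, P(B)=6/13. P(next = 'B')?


P(next=B) = Σᵢ P(now=i)×P(i→B)
= 7/13×2/3 + 6/13×4/5
= 14/39 + 24/65 = 142/195

P = 142/195 ≈ 0.7282


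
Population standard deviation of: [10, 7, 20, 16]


Mean = 53/4
  (10-53/4)²=169/16
  (7-53/4)²=625/16
  (20-53/4)²=729/16
  (16-53/4)²=121/16
Σ(x-μ)² = 411/4
σ² = (411/4)/4 = 411/16

σ = √(411/16) ≈ 5.0683


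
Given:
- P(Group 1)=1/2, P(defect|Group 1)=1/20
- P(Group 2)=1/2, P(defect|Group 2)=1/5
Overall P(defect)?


P(B) = Σ P(B|Aᵢ)×P(Aᵢ)
  1/20×1/2 = 1/40
  1/5×1/2 = 1/10
Sum = 1/8

P(defect) = 1/8 ≈ 12.50%


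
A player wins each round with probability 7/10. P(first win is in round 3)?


Geometric: P(X=3) = (1-p)^(k-1)×p = (3/10)^2×7/10 = 63/1000

P(X=3) = 63/1000 ≈ 6.30%


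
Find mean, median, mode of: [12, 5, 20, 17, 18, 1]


Sorted: [1, 5, 12, 17, 18, 20]
Mean = 73/6
Median = 29/2
Freq: {12: 1, 5: 1, 20: 1, 17: 1, 18: 1, 1: 1}
Mode: No mode

Mean=73/6, Median=29/2, Mode=No mode


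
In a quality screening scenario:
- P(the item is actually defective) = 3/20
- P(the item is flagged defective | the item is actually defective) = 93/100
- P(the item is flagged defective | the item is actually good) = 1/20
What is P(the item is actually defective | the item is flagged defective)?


Using Bayes' theorem:
P(A|B) = P(B|A)·P(A) / P(B)

P(the item is flagged defective) = 93/100 × 3/20 + 1/20 × 17/20
= 279/2000 + 17/400 = 91/500

P(the item is actually defective|the item is flagged defective) = (279/2000) / (91/500) = 279/364

P(the item is actually defective|the item is flagged defective) = 279/364 ≈ 76.65%


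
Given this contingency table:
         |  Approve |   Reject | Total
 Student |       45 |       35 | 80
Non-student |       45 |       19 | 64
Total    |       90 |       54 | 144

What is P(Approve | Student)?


P(Approve | Student) = 45/(45+35) = 45/80 = 9/16

P(Approve|Student) = 9/16 ≈ 56.25%


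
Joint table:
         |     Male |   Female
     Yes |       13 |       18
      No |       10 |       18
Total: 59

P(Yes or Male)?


P(Yes∨Male) = P(Yes) + P(Male) - P(Yes∧Male)
= (31 + 23 - 13)/59 = 41/59

P = 41/59 ≈ 69.49%


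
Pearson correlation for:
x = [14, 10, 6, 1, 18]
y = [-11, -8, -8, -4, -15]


n=5, Σx=49, Σy=-46, Σxy=-556, Σx²=657, Σy²=490
r = (5×(-556) - 49×(-46))/√((5×657 - 49²)(5×490 - (-46)²))
= -526/√(884×334) = -526/√295256 ≈ -526/543.3746 ≈ -0.9680

r ≈ -0.9680


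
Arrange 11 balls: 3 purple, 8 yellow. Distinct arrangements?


11!/(3!×8!) = 165

165


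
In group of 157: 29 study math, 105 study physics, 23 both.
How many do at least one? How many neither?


|A∪B| = 29+105-23 = 111
Neither = 157-111 = 46

At least one: 111; Neither: 46


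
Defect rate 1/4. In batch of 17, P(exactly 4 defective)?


Binomial: P(X=4) = C(17,4)×p^4×(1-p)^13
= 2380 × 1/256 × 1594323/67108864 = 948622185/4294967296

P(X=4) = 948622185/4294967296 ≈ 22.09%


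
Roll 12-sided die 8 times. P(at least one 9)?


P(no 9)^8 = (11/12)^8 = 214358881/429981696
P(≥1) = 1 - 214358881/429981696 = 215622815/429981696

P = 215622815/429981696 ≈ 50.15%


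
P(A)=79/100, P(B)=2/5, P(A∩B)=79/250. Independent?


P(A)×P(B) = 79/250
P(A∩B) = 79/250
Equal ✓ → Independent

Yes, independent


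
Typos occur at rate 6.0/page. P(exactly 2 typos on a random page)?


Poisson(λ=6.0): P(X=2) = e^(-λ)×λ^k/k!
= e^(-6.0) × 6.0^2 / 2!
≈ 0.002478752177 × 36 / 2 ≈ 0.044618

P(X=2) ≈ 0.044618 ≈ 4.46%


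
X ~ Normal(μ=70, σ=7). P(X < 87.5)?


z = (87.5-70)/7 = 2.5
P(Z < 2.5) = 0.9938

P(X < 87.5) ≈ 0.9938


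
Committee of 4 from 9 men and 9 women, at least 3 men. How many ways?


Count by #men:
  3M,1W: C(9,3)×C(9,1)=756
  4M,0W: C(9,4)×C(9,0)=126
Total = 882

882


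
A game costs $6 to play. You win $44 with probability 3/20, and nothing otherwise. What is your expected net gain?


E[gain] = (44-6)×3/20 + (-6)×17/20
= 57/10 - 51/10 = 3/5

Expected net gain = $3/5 ≈ $0.60


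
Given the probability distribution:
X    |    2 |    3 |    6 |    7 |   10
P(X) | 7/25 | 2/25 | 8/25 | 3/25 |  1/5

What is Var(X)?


E[X] = 139/25
E[X²] = 981/25
Var(X) = E[X²] - (E[X])² = 981/25 - 19321/625 = 5204/625

Var(X) = 5204/625 ≈ 8.3264


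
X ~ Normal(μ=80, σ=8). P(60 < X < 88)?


z₁=(60-80)/8=-2.5, z₂=(88-80)/8=1.0
P = Φ(1.0) - Φ(-2.5) = 0.841345 - 0.006210 = 0.835135 ≈ 0.8351

P(60 < X < 88) ≈ 0.8351


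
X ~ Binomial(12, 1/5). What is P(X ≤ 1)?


P(X ≤ 1) = Σ P(X=i) for i=0..1
P(X=0) = 16777216/244140625
P(X=1) = 50331648/244140625
Sum = 67108864/244140625

P(X ≤ 1) = 67108864/244140625 ≈ 27.49%


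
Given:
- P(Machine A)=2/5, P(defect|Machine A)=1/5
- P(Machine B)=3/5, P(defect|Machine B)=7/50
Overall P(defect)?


P(B) = Σ P(B|Aᵢ)×P(Aᵢ)
  1/5×2/5 = 2/25
  7/50×3/5 = 21/250
Sum = 41/250

P(defect) = 41/250 ≈ 16.40%


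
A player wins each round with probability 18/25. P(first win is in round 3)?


Geometric: P(X=3) = (1-p)^(k-1)×p = (7/25)^2×18/25 = 882/15625

P(X=3) = 882/15625 ≈ 5.64%


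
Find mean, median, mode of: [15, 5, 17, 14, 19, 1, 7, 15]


Sorted: [1, 5, 7, 14, 15, 15, 17, 19]
Mean = 93/8
Median = 29/2
Freq: {15: 2, 5: 1, 17: 1, 14: 1, 19: 1, 1: 1, 7: 1}
Mode: [15]

Mean=93/8, Median=29/2, Mode=15


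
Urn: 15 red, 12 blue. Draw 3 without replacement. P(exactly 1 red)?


Hypergeometric: C(15,1)×C(12,2)/C(27,3)
= 15×66/2925 = 22/65

P(X=1) = 22/65 ≈ 33.85%


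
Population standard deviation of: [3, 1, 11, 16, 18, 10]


Mean = 59/6
  (3-59/6)²=1681/36
  (1-59/6)²=2809/36
  (11-59/6)²=49/36
  (16-59/6)²=1369/36
  (18-59/6)²=2401/36
  (10-59/6)²=1/36
Σ(x-μ)² = 1385/6
σ² = (1385/6)/6 = 1385/36

σ = √(1385/36) ≈ 6.2026


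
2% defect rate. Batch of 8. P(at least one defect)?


P(all good) = (49/50)^8 = 33232930569601/39062500000000
P(≥1 defect) = 5829569430399/39062500000000

P = 5829569430399/39062500000000 ≈ 14.92%


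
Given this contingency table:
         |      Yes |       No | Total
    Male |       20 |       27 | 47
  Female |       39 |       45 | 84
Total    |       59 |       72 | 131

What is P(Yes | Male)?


P(Yes | Male) = 20/(20+27) = 20/47

P(Yes|Male) = 20/47 ≈ 42.55%


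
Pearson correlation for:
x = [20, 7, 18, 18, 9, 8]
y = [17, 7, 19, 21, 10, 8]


n=6, Σx=80, Σy=82, Σxy=1263, Σx²=1242, Σy²=1304
r = (6×1263 - 80×82)/√((6×1242 - 80²)(6×1304 - 82²))
= 1018/√(1052×1100) = 1018/√1157200 ≈ 1018/1075.7323 ≈ 0.9463

r ≈ 0.9463


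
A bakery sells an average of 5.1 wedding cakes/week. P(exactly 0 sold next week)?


Poisson(λ=5.1): P(X=0) = e^(-λ)×λ^k/k!
= e^(-5.1) × 5.1^0 / 0!
≈ 0.006096746566 × 1 / 1 ≈ 0.006097

P(X=0) ≈ 0.006097 ≈ 0.61%


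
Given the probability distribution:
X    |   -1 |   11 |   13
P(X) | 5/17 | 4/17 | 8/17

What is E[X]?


E[X] = Σ x·P(X=x)
= (-1)×(5/17) + (11)×(4/17) + (13)×(8/17)
= 143/17

E[X] = 143/17


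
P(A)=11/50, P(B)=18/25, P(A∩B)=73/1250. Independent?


P(A)×P(B) = 99/625
P(A∩B) = 73/1250
Not equal → NOT independent

No, not independent


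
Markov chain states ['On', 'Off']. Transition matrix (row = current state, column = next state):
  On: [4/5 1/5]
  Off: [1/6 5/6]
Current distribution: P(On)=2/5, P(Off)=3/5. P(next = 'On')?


P(next=On) = Σᵢ P(now=i)×P(i→On)
= 2/5×4/5 + 3/5×1/6
= 8/25 + 1/10 = 21/50

P = 21/50 ≈ 0.4200


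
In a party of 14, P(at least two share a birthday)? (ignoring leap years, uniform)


P(all different) = Π(365-i)/365 for i=0..13
= 0.776897
P(match) = 1 - 0.776897 = 0.223103

P ≈ 0.2231 ≈ 22.31%


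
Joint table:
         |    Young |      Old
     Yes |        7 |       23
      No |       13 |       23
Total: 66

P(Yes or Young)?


P(Yes∨Young) = P(Yes) + P(Young) - P(Yes∧Young)
= (30 + 20 - 7)/66 = 43/66

P = 43/66 ≈ 65.15%


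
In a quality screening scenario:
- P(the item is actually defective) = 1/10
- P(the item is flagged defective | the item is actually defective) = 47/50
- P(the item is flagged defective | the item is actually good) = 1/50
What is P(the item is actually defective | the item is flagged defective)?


Using Bayes' theorem:
P(A|B) = P(B|A)·P(A) / P(B)

P(the item is flagged defective) = 47/50 × 1/10 + 1/50 × 9/10
= 47/500 + 9/500 = 14/125

P(the item is actually defective|the item is flagged defective) = (47/500) / (14/125) = 47/56

P(the item is actually defective|the item is flagged defective) = 47/56 ≈ 83.93%


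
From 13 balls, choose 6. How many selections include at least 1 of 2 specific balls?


Complement: C(13,6) - C(11,6) = 1716 - 462 = 1254

1254


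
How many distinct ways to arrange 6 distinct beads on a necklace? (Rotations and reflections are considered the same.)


Free circular arrangements: rotations and reflections both identified.
(n-1)!/2 = 5!/2 = 120/2 = 60

60


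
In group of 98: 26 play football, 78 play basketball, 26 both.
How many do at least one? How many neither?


|A∪B| = 26+78-26 = 78
Neither = 98-78 = 20

At least one: 78; Neither: 20


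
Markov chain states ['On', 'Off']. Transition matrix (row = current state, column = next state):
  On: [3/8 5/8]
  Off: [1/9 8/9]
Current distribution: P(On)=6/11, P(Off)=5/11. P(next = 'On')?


P(next=On) = Σᵢ P(now=i)×P(i→On)
= 6/11×3/8 + 5/11×1/9
= 9/44 + 5/99 = 101/396

P = 101/396 ≈ 0.2551


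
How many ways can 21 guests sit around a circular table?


Circular arrangements of 21 distinct objects: fix one position to break rotational symmetry.
(n-1)! = 20! = 2432902008176640000

2432902008176640000


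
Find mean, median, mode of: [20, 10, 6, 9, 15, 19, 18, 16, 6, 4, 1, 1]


Sorted: [1, 1, 4, 6, 6, 9, 10, 15, 16, 18, 19, 20]
Mean = 125/12
Median = 19/2
Freq: {20: 1, 10: 1, 6: 2, 9: 1, 15: 1, 19: 1, 18: 1, 16: 1, 4: 1, 1: 2}
Mode: [1, 6]

Mean=125/12, Median=19/2, Mode=[1, 6]


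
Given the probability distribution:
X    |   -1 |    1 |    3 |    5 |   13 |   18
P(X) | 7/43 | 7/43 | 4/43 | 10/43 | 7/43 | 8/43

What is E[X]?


E[X] = Σ x·P(X=x)
= (-1)×(7/43) + (1)×(7/43) + (3)×(4/43) + (5)×(10/43) + (13)×(7/43) + (18)×(8/43)
= 297/43

E[X] = 297/43


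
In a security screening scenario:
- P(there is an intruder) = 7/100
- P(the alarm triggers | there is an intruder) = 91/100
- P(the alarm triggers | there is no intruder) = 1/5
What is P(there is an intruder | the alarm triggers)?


Using Bayes' theorem:
P(A|B) = P(B|A)·P(A) / P(B)

P(the alarm triggers) = 91/100 × 7/100 + 1/5 × 93/100
= 637/10000 + 93/500 = 2497/10000

P(there is an intruder|the alarm triggers) = (637/10000) / (2497/10000) = 637/2497

P(there is an intruder|the alarm triggers) = 637/2497 ≈ 25.51%


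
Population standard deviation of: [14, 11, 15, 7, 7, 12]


Mean = 66/6 = 11
  (14-11)²=9
  (11-11)²=0
  (15-11)²=16
  (7-11)²=16
  (7-11)²=16
  (12-11)²=1
Σ(x-μ)² = 58
σ² = 58/6 = 29/3

σ = √(29/3) ≈ 3.1091


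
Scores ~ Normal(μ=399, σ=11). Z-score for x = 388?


z = (x - μ)/σ = (388 - 399)/11 = -1.0

z = -1.0


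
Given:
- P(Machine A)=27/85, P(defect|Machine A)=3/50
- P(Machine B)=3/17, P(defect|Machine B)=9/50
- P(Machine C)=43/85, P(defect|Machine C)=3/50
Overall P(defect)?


P(B) = Σ P(B|Aᵢ)×P(Aᵢ)
  3/50×27/85 = 81/4250
  9/50×3/17 = 27/850
  3/50×43/85 = 129/4250
Sum = 69/850

P(defect) = 69/850 ≈ 8.12%


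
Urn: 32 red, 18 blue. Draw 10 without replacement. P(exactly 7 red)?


Hypergeometric: C(32,7)×C(18,3)/C(50,10)
= 3365856×816/10272278170 = 1373269248/5136139085

P(X=7) = 1373269248/5136139085 ≈ 26.74%


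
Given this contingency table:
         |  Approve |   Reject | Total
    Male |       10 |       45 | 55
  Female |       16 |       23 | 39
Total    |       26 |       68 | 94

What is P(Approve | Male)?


P(Approve | Male) = 10/(10+45) = 10/55 = 2/11

P(Approve|Male) = 2/11 ≈ 18.18%


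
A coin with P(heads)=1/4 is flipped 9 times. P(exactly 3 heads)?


Binomial: P(X=3) = C(9,3)×p^3×(1-p)^6
= 84 × 1/64 × 729/4096 = 15309/65536

P(X=3) = 15309/65536 ≈ 23.36%


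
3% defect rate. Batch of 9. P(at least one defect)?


P(all good) = (97/100)^9 = 760231058654565217/1000000000000000000
P(≥1 defect) = 239768941345434783/1000000000000000000

P = 239768941345434783/1000000000000000000 ≈ 23.98%


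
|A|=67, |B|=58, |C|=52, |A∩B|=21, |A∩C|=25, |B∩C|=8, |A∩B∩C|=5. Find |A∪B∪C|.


|A∪B∪C| = 67+58+52-21-25-8+5 = 128

|A∪B∪C| = 128


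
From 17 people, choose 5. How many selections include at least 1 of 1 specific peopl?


Complement: C(17,5) - C(16,5) = 6188 - 4368 = 1820

1820


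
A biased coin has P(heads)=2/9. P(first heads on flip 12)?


Geometric: P(X=12) = (1-p)^(k-1)×p = (7/9)^11×2/9 = 3954653486/282429536481

P(X=12) = 3954653486/282429536481 ≈ 1.40%


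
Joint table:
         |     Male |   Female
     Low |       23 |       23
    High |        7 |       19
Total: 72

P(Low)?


P(Low) = (23+23)/72 = 46/72 = 23/36

P(Low) = 23/36 ≈ 63.89%


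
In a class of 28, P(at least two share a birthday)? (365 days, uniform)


P(all different) = Π(365-i)/365 for i=0..27
= 0.345539
P(match) = 1 - 0.345539 = 0.654461

P ≈ 0.6545 ≈ 65.45%


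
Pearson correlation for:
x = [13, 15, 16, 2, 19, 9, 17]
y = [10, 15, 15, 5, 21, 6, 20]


n=7, Σx=91, Σy=92, Σxy=1398, Σx²=1385, Σy²=1452
r = (7×1398 - 91×92)/√((7×1385 - 91²)(7×1452 - 92²))
= 1414/√(1414×1700) = 1414/√2403800 ≈ 1414/1550.4193 ≈ 0.9120

r ≈ 0.9120


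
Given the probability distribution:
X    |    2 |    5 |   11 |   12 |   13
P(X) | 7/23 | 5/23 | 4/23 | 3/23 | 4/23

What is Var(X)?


E[X] = 171/23
E[X²] = 1745/23
Var(X) = E[X²] - (E[X])² = 1745/23 - 29241/529 = 10894/529

Var(X) = 10894/529 ≈ 20.5936


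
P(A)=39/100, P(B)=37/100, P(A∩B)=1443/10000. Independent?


P(A)×P(B) = 1443/10000
P(A∩B) = 1443/10000
Equal ✓ → Independent

Yes, independent


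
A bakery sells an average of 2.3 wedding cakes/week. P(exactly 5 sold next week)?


Poisson(λ=2.3): P(X=5) = e^(-λ)×λ^k/k!
= e^(-2.3) × 2.3^5 / 5!
≈ 0.1002588437 × 64.36343 / 120 ≈ 0.053775

P(X=5) ≈ 0.053775 ≈ 5.38%


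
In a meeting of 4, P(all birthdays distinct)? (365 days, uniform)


P(all different) = Π(365-i)/365 for i=0..3
= (365/365)×(364/365)×...×(362/365)
= 0.983644

P ≈ 0.9836 ≈ 98.36%


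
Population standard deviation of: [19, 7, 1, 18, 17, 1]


Mean = 63/6 = 21/2
  (19-21/2)²=289/4
  (7-21/2)²=49/4
  (1-21/2)²=361/4
  (18-21/2)²=225/4
  (17-21/2)²=169/4
  (1-21/2)²=361/4
Σ(x-μ)² = 727/2
σ² = (727/2)/6 = 727/12

σ = √(727/12) ≈ 7.7835


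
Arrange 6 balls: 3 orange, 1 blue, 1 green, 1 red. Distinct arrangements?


6!/(3!×1!×1!×1!) = 120

120


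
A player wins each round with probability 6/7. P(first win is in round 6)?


Geometric: P(X=6) = (1-p)^(k-1)×p = (1/7)^5×6/7 = 6/117649

P(X=6) = 6/117649 ≈ 0.01%


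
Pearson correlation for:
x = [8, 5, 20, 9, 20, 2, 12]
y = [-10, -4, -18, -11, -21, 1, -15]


n=7, Σx=76, Σy=-78, Σxy=-1157, Σx²=1118, Σy²=1228
r = (7×(-1157) - 76×(-78))/√((7×1118 - 76²)(7×1228 - (-78)²))
= -2171/√(2050×2512) = -2171/√5149600 ≈ -2171/2269.2730 ≈ -0.9567

r ≈ -0.9567


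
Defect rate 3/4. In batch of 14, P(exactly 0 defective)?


Binomial: P(X=0) = C(14,0)×p^0×(1-p)^14
= 1 × 1 × 1/268435456 = 1/268435456

P(X=0) = 1/268435456 ≈ 0.00%


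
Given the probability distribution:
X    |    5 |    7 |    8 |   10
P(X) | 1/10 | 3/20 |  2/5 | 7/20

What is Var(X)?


E[X] = 33/4
E[X²] = 1409/20
Var(X) = E[X²] - (E[X])² = 1409/20 - 1089/16 = 191/80

Var(X) = 191/80 ≈ 2.3875


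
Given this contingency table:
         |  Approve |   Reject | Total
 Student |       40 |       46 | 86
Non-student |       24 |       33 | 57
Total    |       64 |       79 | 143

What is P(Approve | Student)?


P(Approve | Student) = 40/(40+46) = 40/86 = 20/43

P(Approve|Student) = 20/43 ≈ 46.51%


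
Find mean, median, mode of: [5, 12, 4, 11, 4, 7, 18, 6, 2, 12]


Sorted: [2, 4, 4, 5, 6, 7, 11, 12, 12, 18]
Mean = 81/10
Median = 13/2
Freq: {5: 1, 12: 2, 4: 2, 11: 1, 7: 1, 18: 1, 6: 1, 2: 1}
Mode: [4, 12]

Mean=81/10, Median=13/2, Mode=[4, 12]


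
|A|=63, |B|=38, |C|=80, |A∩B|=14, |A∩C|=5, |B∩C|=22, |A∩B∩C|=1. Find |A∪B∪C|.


|A∪B∪C| = 63+38+80-14-5-22+1 = 141

|A∪B∪C| = 141


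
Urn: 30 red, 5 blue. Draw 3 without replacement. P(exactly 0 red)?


Hypergeometric: C(30,0)×C(5,3)/C(35,3)
= 1×10/6545 = 2/1309

P(X=0) = 2/1309 ≈ 0.15%


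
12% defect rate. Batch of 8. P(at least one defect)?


P(all good) = (22/25)^8 = 54875873536/152587890625
P(≥1 defect) = 97712017089/152587890625

P = 97712017089/152587890625 ≈ 64.04%


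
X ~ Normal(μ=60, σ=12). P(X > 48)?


z = (48-60)/12 = -1.0
P(X > 48) = 1 - P(Z ≤ -1.0) = 1 - 0.1587 = 0.8413

P(X > 48) ≈ 0.8413


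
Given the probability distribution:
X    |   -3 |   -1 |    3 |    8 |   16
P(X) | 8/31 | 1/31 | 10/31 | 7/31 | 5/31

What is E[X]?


E[X] = Σ x·P(X=x)
= (-3)×(8/31) + (-1)×(1/31) + (3)×(10/31) + (8)×(7/31) + (16)×(5/31)
= 141/31

E[X] = 141/31


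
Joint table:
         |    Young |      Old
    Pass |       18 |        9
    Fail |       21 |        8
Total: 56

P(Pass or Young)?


P(Pass∨Young) = P(Pass) + P(Young) - P(Pass∧Young)
= (27 + 39 - 18)/56 = 48/56 = 6/7

P = 6/7 ≈ 85.71%


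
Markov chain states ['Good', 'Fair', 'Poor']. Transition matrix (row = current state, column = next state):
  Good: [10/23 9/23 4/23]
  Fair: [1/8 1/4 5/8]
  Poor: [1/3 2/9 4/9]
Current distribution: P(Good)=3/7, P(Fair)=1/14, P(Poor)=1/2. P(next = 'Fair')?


P(next=Fair) = Σᵢ P(now=i)×P(i→Fair)
= 3/7×9/23 + 1/14×1/4 + 1/2×2/9
= 27/161 + 1/56 + 1/9 = 3439/11592

P = 3439/11592 ≈ 0.2967


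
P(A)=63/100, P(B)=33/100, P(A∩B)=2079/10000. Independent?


P(A)×P(B) = 2079/10000
P(A∩B) = 2079/10000
Equal ✓ → Independent

Yes, independent


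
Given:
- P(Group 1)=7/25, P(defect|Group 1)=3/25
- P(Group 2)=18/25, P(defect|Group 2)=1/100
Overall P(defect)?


P(B) = Σ P(B|Aᵢ)×P(Aᵢ)
  3/25×7/25 = 21/625
  1/100×18/25 = 9/1250
Sum = 51/1250

P(defect) = 51/1250 ≈ 4.08%


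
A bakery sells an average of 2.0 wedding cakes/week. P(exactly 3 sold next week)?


Poisson(λ=2.0): P(X=3) = e^(-λ)×λ^k/k!
= e^(-2.0) × 2.0^3 / 3!
≈ 0.1353352832 × 8 / 6 ≈ 0.180447

P(X=3) ≈ 0.180447 ≈ 18.04%


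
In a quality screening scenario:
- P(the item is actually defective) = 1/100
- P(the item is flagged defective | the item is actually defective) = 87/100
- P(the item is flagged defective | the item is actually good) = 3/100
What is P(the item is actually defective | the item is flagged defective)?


Using Bayes' theorem:
P(A|B) = P(B|A)·P(A) / P(B)

P(the item is flagged defective) = 87/100 × 1/100 + 3/100 × 99/100
= 87/10000 + 297/10000 = 24/625

P(the item is actually defective|the item is flagged defective) = (87/10000) / (24/625) = 29/128

P(the item is actually defective|the item is flagged defective) = 29/128 ≈ 22.66%


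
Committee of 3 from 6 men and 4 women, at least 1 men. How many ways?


Count by #men:
  1M,2W: C(6,1)×C(4,2)=36
  2M,1W: C(6,2)×C(4,1)=60
  3M,0W: C(6,3)×C(4,0)=20
Total = 116

116


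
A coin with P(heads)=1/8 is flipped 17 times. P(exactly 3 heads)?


Binomial: P(X=3) = C(17,3)×p^3×(1-p)^14
= 680 × 1/512 × 678223072849/4398046511104 = 57648961192165/281474976710656

P(X=3) = 57648961192165/281474976710656 ≈ 20.48%


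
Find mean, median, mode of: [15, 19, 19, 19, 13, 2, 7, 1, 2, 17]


Sorted: [1, 2, 2, 7, 13, 15, 17, 19, 19, 19]
Mean = 114/10 = 57/5
Median = 14
Freq: {15: 1, 19: 3, 13: 1, 2: 2, 7: 1, 1: 1, 17: 1}
Mode: [19]

Mean=57/5, Median=14, Mode=19


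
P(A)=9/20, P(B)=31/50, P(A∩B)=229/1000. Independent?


P(A)×P(B) = 279/1000
P(A∩B) = 229/1000
Not equal → NOT independent

No, not independent


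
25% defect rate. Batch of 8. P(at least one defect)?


P(all good) = (3/4)^8 = 6561/65536
P(≥1 defect) = 58975/65536

P = 58975/65536 ≈ 89.99%


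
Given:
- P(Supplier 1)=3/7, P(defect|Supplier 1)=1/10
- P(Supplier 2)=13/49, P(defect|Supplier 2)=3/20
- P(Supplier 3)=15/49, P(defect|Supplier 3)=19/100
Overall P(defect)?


P(B) = Σ P(B|Aᵢ)×P(Aᵢ)
  1/10×3/7 = 3/70
  3/20×13/49 = 39/980
  19/100×15/49 = 57/980
Sum = 69/490

P(defect) = 69/490 ≈ 14.08%


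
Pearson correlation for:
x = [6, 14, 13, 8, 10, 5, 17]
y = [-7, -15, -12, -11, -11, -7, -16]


n=7, Σx=73, Σy=-79, Σxy=-913, Σx²=879, Σy²=965
r = (7×(-913) - 73×(-79))/√((7×879 - 73²)(7×965 - (-79)²))
= -624/√(824×514) = -624/√423536 ≈ -624/650.7964 ≈ -0.9588

r ≈ -0.9588


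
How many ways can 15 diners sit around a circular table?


Circular arrangements of 15 distinct objects: fix one position to break rotational symmetry.
(n-1)! = 14! = 87178291200

87178291200


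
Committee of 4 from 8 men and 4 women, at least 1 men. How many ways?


Count by #men:
  1M,3W: C(8,1)×C(4,3)=32
  2M,2W: C(8,2)×C(4,2)=168
  3M,1W: C(8,3)×C(4,1)=224
  4M,0W: C(8,4)×C(4,0)=70
Total = 494

494


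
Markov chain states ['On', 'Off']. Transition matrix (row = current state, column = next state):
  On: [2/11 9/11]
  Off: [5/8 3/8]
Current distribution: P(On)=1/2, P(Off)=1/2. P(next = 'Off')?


P(next=Off) = Σᵢ P(now=i)×P(i→Off)
= 1/2×9/11 + 1/2×3/8
= 9/22 + 3/16 = 105/176

P = 105/176 ≈ 0.5966
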